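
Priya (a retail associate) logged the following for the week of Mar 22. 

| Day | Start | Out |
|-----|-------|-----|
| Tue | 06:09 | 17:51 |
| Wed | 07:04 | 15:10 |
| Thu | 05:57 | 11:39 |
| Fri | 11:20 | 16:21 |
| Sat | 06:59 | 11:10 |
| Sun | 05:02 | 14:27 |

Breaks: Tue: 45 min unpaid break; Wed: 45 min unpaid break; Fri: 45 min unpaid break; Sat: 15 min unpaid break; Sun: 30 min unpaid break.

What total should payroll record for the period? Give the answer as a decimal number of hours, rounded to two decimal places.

41.12 hours

Tue: 06:09–17:51 = 11 h 42 min; less 45 min break → 10 h 57 min
Wed: 07:04–15:10 = 8 h 6 min; less 45 min break → 7 h 21 min
Thu: 05:57–11:39 = 5 h 42 min
Fri: 11:20–16:21 = 5 h 1 min; less 45 min break → 4 h 16 min
Sat: 06:59–11:10 = 4 h 11 min; less 15 min break → 3 h 56 min
Sun: 05:02–14:27 = 9 h 25 min; less 30 min break → 8 h 55 min
Total: 10 h 57 min + 7 h 21 min + 5 h 42 min + 4 h 16 min + 3 h 56 min + 8 h 55 min = 41 h 7 min.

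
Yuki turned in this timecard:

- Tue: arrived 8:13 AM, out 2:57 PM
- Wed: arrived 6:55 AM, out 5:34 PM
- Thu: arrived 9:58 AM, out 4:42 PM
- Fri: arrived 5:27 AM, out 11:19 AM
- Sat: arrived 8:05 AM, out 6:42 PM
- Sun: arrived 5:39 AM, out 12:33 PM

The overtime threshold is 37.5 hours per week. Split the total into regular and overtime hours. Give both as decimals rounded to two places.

Tue: 8:13 AM–2:57 PM = 6 h 44 min
Wed: 6:55 AM–5:34 PM = 10 h 39 min
Thu: 9:58 AM–4:42 PM = 6 h 44 min
Fri: 5:27 AM–11:19 AM = 5 h 52 min
Sat: 8:05 AM–6:42 PM = 10 h 37 min
Sun: 5:39 AM–12:33 PM = 6 h 54 min
Total worked: 47 h 30 min = 47.50 h.
Threshold 37.5 h → overtime 10 h 0 min, regular 37 h 30 min.

Regular 37.50 hours, overtime 10.00 hours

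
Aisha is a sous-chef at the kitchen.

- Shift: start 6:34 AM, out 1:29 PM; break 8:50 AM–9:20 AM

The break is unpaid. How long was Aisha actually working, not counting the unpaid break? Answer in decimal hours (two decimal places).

6.42 hours

Shift: 6:34 AM–1:29 PM = 6 h 55 min; less 30 min break → 6 h 25 min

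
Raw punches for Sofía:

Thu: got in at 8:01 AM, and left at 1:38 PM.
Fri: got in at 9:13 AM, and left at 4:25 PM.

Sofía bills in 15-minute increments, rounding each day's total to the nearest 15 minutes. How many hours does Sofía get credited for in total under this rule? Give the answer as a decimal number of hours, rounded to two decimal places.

12.75 hours

Thu: 8:01 AM–1:38 PM = 5 h 37 min → rounds to 5 h 30 min
Fri: 9:13 AM–4:25 PM = 7 h 12 min → rounds to 7 h 15 min
Total credited: 12 h 45 min.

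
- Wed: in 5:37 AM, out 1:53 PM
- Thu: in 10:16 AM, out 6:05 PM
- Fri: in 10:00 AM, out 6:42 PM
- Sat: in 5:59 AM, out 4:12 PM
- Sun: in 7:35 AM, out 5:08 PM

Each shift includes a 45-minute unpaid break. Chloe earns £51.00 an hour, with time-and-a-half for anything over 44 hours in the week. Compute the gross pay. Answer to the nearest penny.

£2080.80

Wed: 5:37 AM–1:53 PM = 8 h 16 min; less 45 min break → 7 h 31 min
Thu: 10:16 AM–6:05 PM = 7 h 49 min; less 45 min break → 7 h 4 min
Fri: 10:00 AM–6:42 PM = 8 h 42 min; less 45 min break → 7 h 57 min
Sat: 5:59 AM–4:12 PM = 10 h 13 min; less 45 min break → 9 h 28 min
Sun: 7:35 AM–5:08 PM = 9 h 33 min; less 45 min break → 8 h 48 min
Total worked: 40 h 48 min = 2448 min.
Regular 40 h 48 min = 2448 min at £51.00/h; overtime 0 h 0 min = 0 min at £76.50/h.
Pay = (2448 × £51.00 + 0 × £76.50) ÷ 60 = £2080.80.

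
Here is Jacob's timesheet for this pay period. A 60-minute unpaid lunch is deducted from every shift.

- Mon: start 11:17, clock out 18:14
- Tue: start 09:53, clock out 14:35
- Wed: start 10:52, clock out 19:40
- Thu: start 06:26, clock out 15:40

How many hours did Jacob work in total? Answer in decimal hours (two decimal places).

Mon: 11:17–18:14 = 6 h 57 min; less 60 min break → 5 h 57 min
Tue: 09:53–14:35 = 4 h 42 min; less 60 min break → 3 h 42 min
Wed: 10:52–19:40 = 8 h 48 min; less 60 min break → 7 h 48 min
Thu: 06:26–15:40 = 9 h 14 min; less 60 min break → 8 h 14 min
Total: 5 h 57 min + 3 h 42 min + 7 h 48 min + 8 h 14 min = 25 h 41 min.

25.68 hours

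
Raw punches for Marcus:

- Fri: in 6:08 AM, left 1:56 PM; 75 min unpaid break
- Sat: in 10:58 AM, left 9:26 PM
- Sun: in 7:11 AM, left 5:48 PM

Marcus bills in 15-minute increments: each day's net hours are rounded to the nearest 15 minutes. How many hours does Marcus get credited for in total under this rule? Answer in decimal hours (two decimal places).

Fri: 6:08 AM–1:56 PM = 7 h 48 min − 75 min = 6 h 33 min → rounds to 6 h 30 min
Sat: 10:58 AM–9:26 PM = 10 h 28 min → rounds to 10 h 30 min
Sun: 7:11 AM–5:48 PM = 10 h 37 min → rounds to 10 h 30 min
Total credited: 27 h 30 min.

27.50 hours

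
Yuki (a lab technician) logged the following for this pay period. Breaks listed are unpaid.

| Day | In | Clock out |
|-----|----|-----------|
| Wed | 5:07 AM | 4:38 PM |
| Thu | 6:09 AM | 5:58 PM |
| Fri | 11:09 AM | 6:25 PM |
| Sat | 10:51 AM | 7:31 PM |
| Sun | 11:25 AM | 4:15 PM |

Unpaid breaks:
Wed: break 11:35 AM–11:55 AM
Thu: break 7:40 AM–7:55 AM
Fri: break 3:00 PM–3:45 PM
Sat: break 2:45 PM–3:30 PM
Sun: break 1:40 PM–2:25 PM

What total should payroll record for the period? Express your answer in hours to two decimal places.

Wed: 5:07 AM–4:38 PM = 11 h 31 min; less 20 min break → 11 h 11 min
Thu: 6:09 AM–5:58 PM = 11 h 49 min; less 15 min break → 11 h 34 min
Fri: 11:09 AM–6:25 PM = 7 h 16 min; less 45 min break → 6 h 31 min
Sat: 10:51 AM–7:31 PM = 8 h 40 min; less 45 min break → 7 h 55 min
Sun: 11:25 AM–4:15 PM = 4 h 50 min; less 45 min break → 4 h 5 min
Total: 11 h 11 min + 11 h 34 min + 6 h 31 min + 7 h 55 min + 4 h 5 min = 41 h 16 min.

41.27 hours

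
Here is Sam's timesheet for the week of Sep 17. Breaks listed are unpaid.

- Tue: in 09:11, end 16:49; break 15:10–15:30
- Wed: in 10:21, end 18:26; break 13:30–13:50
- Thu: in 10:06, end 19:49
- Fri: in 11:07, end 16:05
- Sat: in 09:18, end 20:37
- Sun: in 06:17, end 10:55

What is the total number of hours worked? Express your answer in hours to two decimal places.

45.68 hours

Tue: 09:11–16:49 = 7 h 38 min; less 20 min break → 7 h 18 min
Wed: 10:21–18:26 = 8 h 5 min; less 20 min break → 7 h 45 min
Thu: 10:06–19:49 = 9 h 43 min
Fri: 11:07–16:05 = 4 h 58 min
Sat: 09:18–20:37 = 11 h 19 min
Sun: 06:17–10:55 = 4 h 38 min
Total: 7 h 18 min + 7 h 45 min + 9 h 43 min + 4 h 58 min + 11 h 19 min + 4 h 38 min = 45 h 41 min.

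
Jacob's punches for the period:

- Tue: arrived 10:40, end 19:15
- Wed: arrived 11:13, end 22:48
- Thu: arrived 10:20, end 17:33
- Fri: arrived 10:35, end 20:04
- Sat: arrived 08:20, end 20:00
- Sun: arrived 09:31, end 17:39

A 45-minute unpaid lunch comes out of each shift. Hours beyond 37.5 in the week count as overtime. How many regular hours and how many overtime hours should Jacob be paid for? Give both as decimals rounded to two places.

Regular 37.50 hours, overtime 14.67 hours

Tue: 10:40–19:15 = 8 h 35 min; less 45 min break → 7 h 50 min
Wed: 11:13–22:48 = 11 h 35 min; less 45 min break → 10 h 50 min
Thu: 10:20–17:33 = 7 h 13 min; less 45 min break → 6 h 28 min
Fri: 10:35–20:04 = 9 h 29 min; less 45 min break → 8 h 44 min
Sat: 08:20–20:00 = 11 h 40 min; less 45 min break → 10 h 55 min
Sun: 09:31–17:39 = 8 h 8 min; less 45 min break → 7 h 23 min
Total worked: 52 h 10 min = 52.17 h.
Threshold 37.5 h → overtime 14 h 40 min, regular 37 h 30 min.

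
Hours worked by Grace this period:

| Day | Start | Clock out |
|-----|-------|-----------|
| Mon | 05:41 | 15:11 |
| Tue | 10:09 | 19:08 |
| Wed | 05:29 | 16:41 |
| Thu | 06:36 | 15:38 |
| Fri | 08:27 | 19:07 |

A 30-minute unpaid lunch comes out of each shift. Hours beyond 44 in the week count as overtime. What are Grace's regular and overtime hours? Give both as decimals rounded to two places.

Mon: 05:41–15:11 = 9 h 30 min; less 30 min break → 9 h 0 min
Tue: 10:09–19:08 = 8 h 59 min; less 30 min break → 8 h 29 min
Wed: 05:29–16:41 = 11 h 12 min; less 30 min break → 10 h 42 min
Thu: 06:36–15:38 = 9 h 2 min; less 30 min break → 8 h 32 min
Fri: 08:27–19:07 = 10 h 40 min; less 30 min break → 10 h 10 min
Total worked: 46 h 53 min = 46.88 h.
Threshold 44 h → overtime 2 h 53 min, regular 44 h 0 min.

Regular 44.00 hours, overtime 2.88 hours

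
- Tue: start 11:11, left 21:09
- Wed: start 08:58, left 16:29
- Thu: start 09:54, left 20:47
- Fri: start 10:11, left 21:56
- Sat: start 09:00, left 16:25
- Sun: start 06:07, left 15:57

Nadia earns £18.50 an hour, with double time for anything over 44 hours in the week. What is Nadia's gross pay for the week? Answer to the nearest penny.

Tue: 11:11–21:09 = 9 h 58 min
Wed: 08:58–16:29 = 7 h 31 min
Thu: 09:54–20:47 = 10 h 53 min
Fri: 10:11–21:56 = 11 h 45 min
Sat: 09:00–16:25 = 7 h 25 min
Sun: 06:07–15:57 = 9 h 50 min
Total worked: 57 h 22 min = 3442 min.
Regular 44 h 0 min = 2640 min at £18.50/h; overtime 13 h 22 min = 802 min at £37.00/h.
Pay = (2640 × £18.50 + 802 × £37.00) ÷ 60 = £1308.57.

£1308.57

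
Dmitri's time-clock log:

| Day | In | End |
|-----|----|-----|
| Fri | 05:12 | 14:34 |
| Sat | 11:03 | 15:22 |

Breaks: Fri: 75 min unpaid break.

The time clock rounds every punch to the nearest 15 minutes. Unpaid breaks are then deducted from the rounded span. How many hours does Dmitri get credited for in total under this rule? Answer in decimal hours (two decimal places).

Fri: in 05:12→05:15, out 14:34→14:30; 9 h 15 min − 75 min = 8 h 0 min
Sat: in 11:03→11:00, out 15:22→15:15; 4 h 15 min
Total credited: 12 h 15 min.

12.25 hours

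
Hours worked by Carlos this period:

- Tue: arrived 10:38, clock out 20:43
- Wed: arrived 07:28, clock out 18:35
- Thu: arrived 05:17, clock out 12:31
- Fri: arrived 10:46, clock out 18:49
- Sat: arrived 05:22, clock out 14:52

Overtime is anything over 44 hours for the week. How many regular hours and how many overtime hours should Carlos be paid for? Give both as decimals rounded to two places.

Tue: 10:38–20:43 = 10 h 5 min
Wed: 07:28–18:35 = 11 h 7 min
Thu: 05:17–12:31 = 7 h 14 min
Fri: 10:46–18:49 = 8 h 3 min
Sat: 05:22–14:52 = 9 h 30 min
Total worked: 45 h 59 min = 45.98 h.
Threshold 44 h → overtime 1 h 59 min, regular 44 h 0 min.

Regular 44.00 hours, overtime 1.98 hours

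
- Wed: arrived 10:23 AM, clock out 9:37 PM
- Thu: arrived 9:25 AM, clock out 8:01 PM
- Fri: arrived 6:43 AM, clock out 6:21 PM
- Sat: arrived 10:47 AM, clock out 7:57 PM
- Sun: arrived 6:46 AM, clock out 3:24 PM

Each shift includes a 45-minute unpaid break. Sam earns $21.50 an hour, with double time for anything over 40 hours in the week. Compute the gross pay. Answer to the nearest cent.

$1183.22

Wed: 10:23 AM–9:37 PM = 11 h 14 min; less 45 min break → 10 h 29 min
Thu: 9:25 AM–8:01 PM = 10 h 36 min; less 45 min break → 9 h 51 min
Fri: 6:43 AM–6:21 PM = 11 h 38 min; less 45 min break → 10 h 53 min
Sat: 10:47 AM–7:57 PM = 9 h 10 min; less 45 min break → 8 h 25 min
Sun: 6:46 AM–3:24 PM = 8 h 38 min; less 45 min break → 7 h 53 min
Total worked: 47 h 31 min = 2851 min.
Regular 40 h 0 min = 2400 min at $21.50/h; overtime 7 h 31 min = 451 min at $43.00/h.
Pay = (2400 × $21.50 + 451 × $43.00) ÷ 60 = $1183.22.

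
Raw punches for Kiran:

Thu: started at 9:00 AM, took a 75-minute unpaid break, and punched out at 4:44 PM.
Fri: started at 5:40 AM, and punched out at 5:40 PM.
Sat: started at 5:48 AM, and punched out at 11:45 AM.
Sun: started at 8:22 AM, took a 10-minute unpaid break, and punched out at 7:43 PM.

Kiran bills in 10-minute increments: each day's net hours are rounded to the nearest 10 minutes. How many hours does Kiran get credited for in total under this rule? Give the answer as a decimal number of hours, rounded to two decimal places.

Thu: 9:00 AM–4:44 PM = 7 h 44 min − 75 min = 6 h 29 min → rounds to 6 h 30 min
Fri: 5:40 AM–5:40 PM = 12 h 0 min → rounds to 12 h 0 min
Sat: 5:48 AM–11:45 AM = 5 h 57 min → rounds to 6 h 0 min
Sun: 8:22 AM–7:43 PM = 11 h 21 min − 10 min = 11 h 11 min → rounds to 11 h 10 min
Total credited: 35 h 40 min.

35.67 hours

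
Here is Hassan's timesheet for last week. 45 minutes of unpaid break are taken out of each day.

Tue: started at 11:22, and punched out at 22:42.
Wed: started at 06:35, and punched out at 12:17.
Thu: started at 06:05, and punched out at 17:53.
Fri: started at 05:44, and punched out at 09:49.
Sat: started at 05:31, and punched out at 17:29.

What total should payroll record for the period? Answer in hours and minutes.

Tue: 11:22–22:42 = 11 h 20 min; less 45 min break → 10 h 35 min
Wed: 06:35–12:17 = 5 h 42 min; less 45 min break → 4 h 57 min
Thu: 06:05–17:53 = 11 h 48 min; less 45 min break → 11 h 3 min
Fri: 05:44–09:49 = 4 h 5 min; less 45 min break → 3 h 20 min
Sat: 05:31–17:29 = 11 h 58 min; less 45 min break → 11 h 13 min
Total: 10 h 35 min + 4 h 57 min + 11 h 3 min + 3 h 20 min + 11 h 13 min = 41 h 8 min.

41 h 8 min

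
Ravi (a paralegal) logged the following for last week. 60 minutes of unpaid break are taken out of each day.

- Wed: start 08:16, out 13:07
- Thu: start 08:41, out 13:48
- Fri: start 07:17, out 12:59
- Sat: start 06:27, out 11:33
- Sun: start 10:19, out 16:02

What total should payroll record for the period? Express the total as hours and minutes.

21 h 29 min

Wed: 08:16–13:07 = 4 h 51 min; less 60 min break → 3 h 51 min
Thu: 08:41–13:48 = 5 h 7 min; less 60 min break → 4 h 7 min
Fri: 07:17–12:59 = 5 h 42 min; less 60 min break → 4 h 42 min
Sat: 06:27–11:33 = 5 h 6 min; less 60 min break → 4 h 6 min
Sun: 10:19–16:02 = 5 h 43 min; less 60 min break → 4 h 43 min
Total: 3 h 51 min + 4 h 7 min + 4 h 42 min + 4 h 6 min + 4 h 43 min = 21 h 29 min.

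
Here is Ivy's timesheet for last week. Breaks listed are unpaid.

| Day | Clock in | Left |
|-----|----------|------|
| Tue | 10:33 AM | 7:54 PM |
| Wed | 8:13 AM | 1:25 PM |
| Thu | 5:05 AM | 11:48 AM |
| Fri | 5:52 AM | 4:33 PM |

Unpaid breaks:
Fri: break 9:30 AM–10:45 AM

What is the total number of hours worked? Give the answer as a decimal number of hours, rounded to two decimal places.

Tue: 10:33 AM–7:54 PM = 9 h 21 min
Wed: 8:13 AM–1:25 PM = 5 h 12 min
Thu: 5:05 AM–11:48 AM = 6 h 43 min
Fri: 5:52 AM–4:33 PM = 10 h 41 min; less 75 min break → 9 h 26 min
Total: 9 h 21 min + 5 h 12 min + 6 h 43 min + 9 h 26 min = 30 h 42 min.

30.70 hours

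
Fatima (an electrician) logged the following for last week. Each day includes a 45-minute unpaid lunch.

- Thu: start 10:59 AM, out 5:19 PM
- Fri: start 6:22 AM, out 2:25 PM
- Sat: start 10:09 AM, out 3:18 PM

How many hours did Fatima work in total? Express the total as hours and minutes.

Thu: 10:59 AM–5:19 PM = 6 h 20 min; less 45 min break → 5 h 35 min
Fri: 6:22 AM–2:25 PM = 8 h 3 min; less 45 min break → 7 h 18 min
Sat: 10:09 AM–3:18 PM = 5 h 9 min; less 45 min break → 4 h 24 min
Total: 5 h 35 min + 7 h 18 min + 4 h 24 min = 17 h 17 min.

17 h 17 min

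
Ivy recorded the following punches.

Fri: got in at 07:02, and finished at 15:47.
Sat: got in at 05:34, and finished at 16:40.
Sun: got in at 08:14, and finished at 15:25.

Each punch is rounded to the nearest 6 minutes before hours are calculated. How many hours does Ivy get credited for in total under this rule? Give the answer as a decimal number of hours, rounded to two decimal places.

Fri: in 07:02→07:00, out 15:47→15:48; 8 h 48 min
Sat: in 05:34→05:36, out 16:40→16:42; 11 h 6 min
Sun: in 08:14→08:12, out 15:25→15:24; 7 h 12 min
Total credited: 27 h 6 min.

27.10 hours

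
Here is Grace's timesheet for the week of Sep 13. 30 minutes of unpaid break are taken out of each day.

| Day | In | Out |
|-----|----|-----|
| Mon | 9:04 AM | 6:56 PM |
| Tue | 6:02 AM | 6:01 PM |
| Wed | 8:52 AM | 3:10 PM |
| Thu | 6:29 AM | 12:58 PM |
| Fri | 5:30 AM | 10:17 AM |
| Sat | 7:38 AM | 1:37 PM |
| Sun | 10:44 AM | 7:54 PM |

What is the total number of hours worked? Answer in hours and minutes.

51 h 4 min

Mon: 9:04 AM–6:56 PM = 9 h 52 min; less 30 min break → 9 h 22 min
Tue: 6:02 AM–6:01 PM = 11 h 59 min; less 30 min break → 11 h 29 min
Wed: 8:52 AM–3:10 PM = 6 h 18 min; less 30 min break → 5 h 48 min
Thu: 6:29 AM–12:58 PM = 6 h 29 min; less 30 min break → 5 h 59 min
Fri: 5:30 AM–10:17 AM = 4 h 47 min; less 30 min break → 4 h 17 min
Sat: 7:38 AM–1:37 PM = 5 h 59 min; less 30 min break → 5 h 29 min
Sun: 10:44 AM–7:54 PM = 9 h 10 min; less 30 min break → 8 h 40 min
Total: 9 h 22 min + 11 h 29 min + 5 h 48 min + 5 h 59 min + 4 h 17 min + 5 h 29 min + 8 h 40 min = 51 h 4 min.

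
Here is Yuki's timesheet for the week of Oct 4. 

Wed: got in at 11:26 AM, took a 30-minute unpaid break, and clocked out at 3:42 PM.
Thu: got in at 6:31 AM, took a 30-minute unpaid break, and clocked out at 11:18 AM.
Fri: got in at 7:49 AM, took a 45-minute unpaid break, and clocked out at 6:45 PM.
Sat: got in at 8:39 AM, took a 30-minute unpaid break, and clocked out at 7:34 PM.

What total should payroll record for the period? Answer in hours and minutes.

28 h 39 min

Wed: 11:26 AM–3:42 PM = 4 h 16 min; less 30 min break → 3 h 46 min
Thu: 6:31 AM–11:18 AM = 4 h 47 min; less 30 min break → 4 h 17 min
Fri: 7:49 AM–6:45 PM = 10 h 56 min; less 45 min break → 10 h 11 min
Sat: 8:39 AM–7:34 PM = 10 h 55 min; less 30 min break → 10 h 25 min
Total: 3 h 46 min + 4 h 17 min + 10 h 11 min + 10 h 25 min = 28 h 39 min.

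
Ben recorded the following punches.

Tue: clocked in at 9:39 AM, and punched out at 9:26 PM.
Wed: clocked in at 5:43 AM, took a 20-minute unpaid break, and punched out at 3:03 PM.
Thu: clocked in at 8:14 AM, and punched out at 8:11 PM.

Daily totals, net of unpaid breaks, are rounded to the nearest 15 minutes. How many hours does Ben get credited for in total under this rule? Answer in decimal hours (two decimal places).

32.75 hours

Tue: 9:39 AM–9:26 PM = 11 h 47 min → rounds to 11 h 45 min
Wed: 5:43 AM–3:03 PM = 9 h 20 min − 20 min = 9 h 0 min → rounds to 9 h 0 min
Thu: 8:14 AM–8:11 PM = 11 h 57 min → rounds to 12 h 0 min
Total credited: 32 h 45 min.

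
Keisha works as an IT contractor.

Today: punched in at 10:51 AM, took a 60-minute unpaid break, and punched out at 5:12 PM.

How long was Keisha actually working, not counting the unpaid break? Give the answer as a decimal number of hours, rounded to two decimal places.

5.35 hours

Today: 10:51 AM–5:12 PM = 6 h 21 min; less 60 min break → 5 h 21 min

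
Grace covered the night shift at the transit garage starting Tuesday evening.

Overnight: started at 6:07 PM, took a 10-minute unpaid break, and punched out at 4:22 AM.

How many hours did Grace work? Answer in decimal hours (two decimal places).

Overnight: 6:07 PM → midnight = 5 h 53 min; midnight → 4:22 AM = 4 h 22 min; span 10 h 15 min; less 10 min break → 10 h 5 min

10.08 hours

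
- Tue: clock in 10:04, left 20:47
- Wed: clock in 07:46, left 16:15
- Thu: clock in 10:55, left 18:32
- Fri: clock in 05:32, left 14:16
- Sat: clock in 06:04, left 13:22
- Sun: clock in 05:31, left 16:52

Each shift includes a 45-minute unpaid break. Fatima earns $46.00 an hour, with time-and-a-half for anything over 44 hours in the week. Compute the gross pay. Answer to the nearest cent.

$2417.30

Tue: 10:04–20:47 = 10 h 43 min; less 45 min break → 9 h 58 min
Wed: 07:46–16:15 = 8 h 29 min; less 45 min break → 7 h 44 min
Thu: 10:55–18:32 = 7 h 37 min; less 45 min break → 6 h 52 min
Fri: 05:32–14:16 = 8 h 44 min; less 45 min break → 7 h 59 min
Sat: 06:04–13:22 = 7 h 18 min; less 45 min break → 6 h 33 min
Sun: 05:31–16:52 = 11 h 21 min; less 45 min break → 10 h 36 min
Total worked: 49 h 42 min = 2982 min.
Regular 44 h 0 min = 2640 min at $46.00/h; overtime 5 h 42 min = 342 min at $69.00/h.
Pay = (2640 × $46.00 + 342 × $69.00) ÷ 60 = $2417.30.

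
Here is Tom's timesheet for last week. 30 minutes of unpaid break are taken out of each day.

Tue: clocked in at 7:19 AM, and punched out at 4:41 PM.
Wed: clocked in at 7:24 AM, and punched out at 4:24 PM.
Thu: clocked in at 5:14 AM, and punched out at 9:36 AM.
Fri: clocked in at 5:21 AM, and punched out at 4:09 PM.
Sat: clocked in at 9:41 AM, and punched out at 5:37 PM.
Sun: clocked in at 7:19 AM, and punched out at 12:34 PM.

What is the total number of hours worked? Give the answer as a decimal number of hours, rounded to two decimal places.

Tue: 7:19 AM–4:41 PM = 9 h 22 min; less 30 min break → 8 h 52 min
Wed: 7:24 AM–4:24 PM = 9 h 0 min; less 30 min break → 8 h 30 min
Thu: 5:14 AM–9:36 AM = 4 h 22 min; less 30 min break → 3 h 52 min
Fri: 5:21 AM–4:09 PM = 10 h 48 min; less 30 min break → 10 h 18 min
Sat: 9:41 AM–5:37 PM = 7 h 56 min; less 30 min break → 7 h 26 min
Sun: 7:19 AM–12:34 PM = 5 h 15 min; less 30 min break → 4 h 45 min
Total: 8 h 52 min + 8 h 30 min + 3 h 52 min + 10 h 18 min + 7 h 26 min + 4 h 45 min = 43 h 43 min.

43.72 hours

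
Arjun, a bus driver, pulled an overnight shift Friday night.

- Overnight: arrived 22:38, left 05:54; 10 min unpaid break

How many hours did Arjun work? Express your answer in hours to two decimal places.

7.10 hours

Overnight: 22:38 → midnight = 1 h 22 min; midnight → 05:54 = 5 h 54 min; span 7 h 16 min; less 10 min break → 7 h 6 min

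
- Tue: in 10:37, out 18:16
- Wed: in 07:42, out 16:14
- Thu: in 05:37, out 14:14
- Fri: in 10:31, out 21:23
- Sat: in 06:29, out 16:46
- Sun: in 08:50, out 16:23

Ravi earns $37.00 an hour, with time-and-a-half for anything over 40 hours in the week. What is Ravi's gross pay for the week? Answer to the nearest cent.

$2229.25

Tue: 10:37–18:16 = 7 h 39 min
Wed: 07:42–16:14 = 8 h 32 min
Thu: 05:37–14:14 = 8 h 37 min
Fri: 10:31–21:23 = 10 h 52 min
Sat: 06:29–16:46 = 10 h 17 min
Sun: 08:50–16:23 = 7 h 33 min
Total worked: 53 h 30 min = 3210 min.
Regular 40 h 0 min = 2400 min at $37.00/h; overtime 13 h 30 min = 810 min at $55.50/h.
Pay = (2400 × $37.00 + 810 × $55.50) ÷ 60 = $2229.25.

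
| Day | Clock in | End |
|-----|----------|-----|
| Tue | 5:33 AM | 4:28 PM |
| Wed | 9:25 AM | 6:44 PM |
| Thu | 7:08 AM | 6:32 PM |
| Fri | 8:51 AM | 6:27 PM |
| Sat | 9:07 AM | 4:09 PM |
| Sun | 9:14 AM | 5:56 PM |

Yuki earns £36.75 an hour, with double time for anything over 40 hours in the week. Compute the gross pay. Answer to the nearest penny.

Tue: 5:33 AM–4:28 PM = 10 h 55 min
Wed: 9:25 AM–6:44 PM = 9 h 19 min
Thu: 7:08 AM–6:32 PM = 11 h 24 min
Fri: 8:51 AM–6:27 PM = 9 h 36 min
Sat: 9:07 AM–4:09 PM = 7 h 2 min
Sun: 9:14 AM–5:56 PM = 8 h 42 min
Total worked: 56 h 58 min = 3418 min.
Regular 40 h 0 min = 2400 min at £36.75/h; overtime 16 h 58 min = 1018 min at £73.50/h.
Pay = (2400 × £36.75 + 1018 × £73.50) ÷ 60 = £2717.05.

£2717.05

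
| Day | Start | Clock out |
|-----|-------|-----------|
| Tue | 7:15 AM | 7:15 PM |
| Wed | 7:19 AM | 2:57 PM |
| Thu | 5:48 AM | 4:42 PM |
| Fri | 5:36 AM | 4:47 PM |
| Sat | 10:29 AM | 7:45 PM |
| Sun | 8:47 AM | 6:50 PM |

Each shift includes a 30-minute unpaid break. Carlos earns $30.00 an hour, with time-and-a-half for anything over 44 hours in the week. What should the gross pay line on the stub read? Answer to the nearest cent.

Tue: 7:15 AM–7:15 PM = 12 h 0 min; less 30 min break → 11 h 30 min
Wed: 7:19 AM–2:57 PM = 7 h 38 min; less 30 min break → 7 h 8 min
Thu: 5:48 AM–4:42 PM = 10 h 54 min; less 30 min break → 10 h 24 min
Fri: 5:36 AM–4:47 PM = 11 h 11 min; less 30 min break → 10 h 41 min
Sat: 10:29 AM–7:45 PM = 9 h 16 min; less 30 min break → 8 h 46 min
Sun: 8:47 AM–6:50 PM = 10 h 3 min; less 30 min break → 9 h 33 min
Total worked: 58 h 2 min = 3482 min.
Regular 44 h 0 min = 2640 min at $30.00/h; overtime 14 h 2 min = 842 min at $45.00/h.
Pay = (2640 × $30.00 + 842 × $45.00) ÷ 60 = $1951.50.

$1951.50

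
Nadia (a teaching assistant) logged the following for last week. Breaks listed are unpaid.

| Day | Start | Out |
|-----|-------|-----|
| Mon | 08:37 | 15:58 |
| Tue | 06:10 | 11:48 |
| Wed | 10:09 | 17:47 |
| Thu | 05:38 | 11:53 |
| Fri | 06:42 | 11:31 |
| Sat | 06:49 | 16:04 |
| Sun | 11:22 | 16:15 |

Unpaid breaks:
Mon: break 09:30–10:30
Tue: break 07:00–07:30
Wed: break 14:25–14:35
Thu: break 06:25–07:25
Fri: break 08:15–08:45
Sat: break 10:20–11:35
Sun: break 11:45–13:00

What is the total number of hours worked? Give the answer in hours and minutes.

Mon: 08:37–15:58 = 7 h 21 min; less 60 min break → 6 h 21 min
Tue: 06:10–11:48 = 5 h 38 min; less 30 min break → 5 h 8 min
Wed: 10:09–17:47 = 7 h 38 min; less 10 min break → 7 h 28 min
Thu: 05:38–11:53 = 6 h 15 min; less 60 min break → 5 h 15 min
Fri: 06:42–11:31 = 4 h 49 min; less 30 min break → 4 h 19 min
Sat: 06:49–16:04 = 9 h 15 min; less 75 min break → 8 h 0 min
Sun: 11:22–16:15 = 4 h 53 min; less 75 min break → 3 h 38 min
Total: 6 h 21 min + 5 h 8 min + 7 h 28 min + 5 h 15 min + 4 h 19 min + 8 h 0 min + 3 h 38 min = 40 h 9 min.

40 h 9 min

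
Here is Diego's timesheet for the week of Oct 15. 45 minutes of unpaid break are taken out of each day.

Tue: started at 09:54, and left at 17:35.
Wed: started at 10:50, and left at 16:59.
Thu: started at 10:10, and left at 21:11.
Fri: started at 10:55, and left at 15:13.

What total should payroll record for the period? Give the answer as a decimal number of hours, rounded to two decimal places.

Tue: 09:54–17:35 = 7 h 41 min; less 45 min break → 6 h 56 min
Wed: 10:50–16:59 = 6 h 9 min; less 45 min break → 5 h 24 min
Thu: 10:10–21:11 = 11 h 1 min; less 45 min break → 10 h 16 min
Fri: 10:55–15:13 = 4 h 18 min; less 45 min break → 3 h 33 min
Total: 6 h 56 min + 5 h 24 min + 10 h 16 min + 3 h 33 min = 26 h 9 min.

26.15 hours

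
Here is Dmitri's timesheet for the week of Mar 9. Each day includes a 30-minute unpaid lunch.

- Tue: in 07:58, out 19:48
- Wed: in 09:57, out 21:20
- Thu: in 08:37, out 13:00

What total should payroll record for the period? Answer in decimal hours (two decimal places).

26.10 hours

Tue: 07:58–19:48 = 11 h 50 min; less 30 min break → 11 h 20 min
Wed: 09:57–21:20 = 11 h 23 min; less 30 min break → 10 h 53 min
Thu: 08:37–13:00 = 4 h 23 min; less 30 min break → 3 h 53 min
Total: 11 h 20 min + 10 h 53 min + 3 h 53 min = 26 h 6 min.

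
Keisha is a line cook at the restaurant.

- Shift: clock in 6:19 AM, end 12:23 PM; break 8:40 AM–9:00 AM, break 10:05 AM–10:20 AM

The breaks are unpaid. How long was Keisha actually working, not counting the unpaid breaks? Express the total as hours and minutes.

5 h 29 min

Shift: 6:19 AM–12:23 PM = 6 h 4 min; less 35 min break → 5 h 29 min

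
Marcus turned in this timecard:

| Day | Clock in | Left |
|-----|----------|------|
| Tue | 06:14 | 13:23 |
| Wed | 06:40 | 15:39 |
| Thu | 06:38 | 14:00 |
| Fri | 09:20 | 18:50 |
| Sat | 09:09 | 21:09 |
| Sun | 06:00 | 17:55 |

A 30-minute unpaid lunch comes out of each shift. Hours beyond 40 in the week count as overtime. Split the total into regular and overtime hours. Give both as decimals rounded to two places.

Tue: 06:14–13:23 = 7 h 9 min; less 30 min break → 6 h 39 min
Wed: 06:40–15:39 = 8 h 59 min; less 30 min break → 8 h 29 min
Thu: 06:38–14:00 = 7 h 22 min; less 30 min break → 6 h 52 min
Fri: 09:20–18:50 = 9 h 30 min; less 30 min break → 9 h 0 min
Sat: 09:09–21:09 = 12 h 0 min; less 30 min break → 11 h 30 min
Sun: 06:00–17:55 = 11 h 55 min; less 30 min break → 11 h 25 min
Total worked: 53 h 55 min = 53.92 h.
Threshold 40 h → overtime 13 h 55 min, regular 40 h 0 min.

Regular 40.00 hours, overtime 13.92 hours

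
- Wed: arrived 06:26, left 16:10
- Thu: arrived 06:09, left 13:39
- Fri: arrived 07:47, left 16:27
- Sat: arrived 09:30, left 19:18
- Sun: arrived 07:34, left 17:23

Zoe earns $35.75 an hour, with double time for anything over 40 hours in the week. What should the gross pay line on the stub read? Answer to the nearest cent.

$1824.44

Wed: 06:26–16:10 = 9 h 44 min
Thu: 06:09–13:39 = 7 h 30 min
Fri: 07:47–16:27 = 8 h 40 min
Sat: 09:30–19:18 = 9 h 48 min
Sun: 07:34–17:23 = 9 h 49 min
Total worked: 45 h 31 min = 2731 min.
Regular 40 h 0 min = 2400 min at $35.75/h; overtime 5 h 31 min = 331 min at $71.50/h.
Pay = (2400 × $35.75 + 331 × $71.50) ÷ 60 = $1824.44.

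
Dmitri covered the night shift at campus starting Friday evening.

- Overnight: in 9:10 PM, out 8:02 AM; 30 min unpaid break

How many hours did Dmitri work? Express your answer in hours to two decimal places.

10.37 hours

Overnight: 9:10 PM → midnight = 2 h 50 min; midnight → 8:02 AM = 8 h 2 min; span 10 h 52 min; less 30 min break → 10 h 22 min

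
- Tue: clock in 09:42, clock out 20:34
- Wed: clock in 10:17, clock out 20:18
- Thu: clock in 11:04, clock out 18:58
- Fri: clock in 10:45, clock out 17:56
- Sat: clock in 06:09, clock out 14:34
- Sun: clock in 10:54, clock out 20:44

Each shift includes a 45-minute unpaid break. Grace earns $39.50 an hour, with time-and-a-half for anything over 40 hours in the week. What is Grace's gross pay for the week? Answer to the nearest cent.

$2155.71

Tue: 09:42–20:34 = 10 h 52 min; less 45 min break → 10 h 7 min
Wed: 10:17–20:18 = 10 h 1 min; less 45 min break → 9 h 16 min
Thu: 11:04–18:58 = 7 h 54 min; less 45 min break → 7 h 9 min
Fri: 10:45–17:56 = 7 h 11 min; less 45 min break → 6 h 26 min
Sat: 06:09–14:34 = 8 h 25 min; less 45 min break → 7 h 40 min
Sun: 10:54–20:44 = 9 h 50 min; less 45 min break → 9 h 5 min
Total worked: 49 h 43 min = 2983 min.
Regular 40 h 0 min = 2400 min at $39.50/h; overtime 9 h 43 min = 583 min at $59.25/h.
Pay = (2400 × $39.50 + 583 × $59.25) ÷ 60 = $2155.71.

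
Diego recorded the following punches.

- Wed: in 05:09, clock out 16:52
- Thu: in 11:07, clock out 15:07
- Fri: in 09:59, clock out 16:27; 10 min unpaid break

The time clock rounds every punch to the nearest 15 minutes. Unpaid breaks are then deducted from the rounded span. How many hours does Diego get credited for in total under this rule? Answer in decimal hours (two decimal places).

Wed: in 05:09→05:15, out 16:52→16:45; 11 h 30 min
Thu: in 11:07→11:00, out 15:07→15:00; 4 h 0 min
Fri: in 09:59→10:00, out 16:27→16:30; 6 h 30 min − 10 min = 6 h 20 min
Total credited: 21 h 50 min.

21.83 hours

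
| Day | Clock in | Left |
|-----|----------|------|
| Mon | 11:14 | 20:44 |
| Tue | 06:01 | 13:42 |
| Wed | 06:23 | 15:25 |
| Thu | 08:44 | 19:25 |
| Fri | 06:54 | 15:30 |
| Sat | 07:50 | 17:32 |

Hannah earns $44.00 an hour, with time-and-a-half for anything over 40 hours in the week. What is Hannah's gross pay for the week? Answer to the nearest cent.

Mon: 11:14–20:44 = 9 h 30 min
Tue: 06:01–13:42 = 7 h 41 min
Wed: 06:23–15:25 = 9 h 2 min
Thu: 08:44–19:25 = 10 h 41 min
Fri: 06:54–15:30 = 8 h 36 min
Sat: 07:50–17:32 = 9 h 42 min
Total worked: 55 h 12 min = 3312 min.
Regular 40 h 0 min = 2400 min at $44.00/h; overtime 15 h 12 min = 912 min at $66.00/h.
Pay = (2400 × $44.00 + 912 × $66.00) ÷ 60 = $2763.20.

$2763.20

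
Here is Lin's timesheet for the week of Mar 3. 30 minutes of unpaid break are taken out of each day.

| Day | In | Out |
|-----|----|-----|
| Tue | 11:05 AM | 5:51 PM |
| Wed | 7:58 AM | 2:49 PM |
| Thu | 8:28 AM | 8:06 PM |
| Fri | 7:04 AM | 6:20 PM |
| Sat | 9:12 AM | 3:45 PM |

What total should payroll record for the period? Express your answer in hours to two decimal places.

Tue: 11:05 AM–5:51 PM = 6 h 46 min; less 30 min break → 6 h 16 min
Wed: 7:58 AM–2:49 PM = 6 h 51 min; less 30 min break → 6 h 21 min
Thu: 8:28 AM–8:06 PM = 11 h 38 min; less 30 min break → 11 h 8 min
Fri: 7:04 AM–6:20 PM = 11 h 16 min; less 30 min break → 10 h 46 min
Sat: 9:12 AM–3:45 PM = 6 h 33 min; less 30 min break → 6 h 3 min
Total: 6 h 16 min + 6 h 21 min + 11 h 8 min + 10 h 46 min + 6 h 3 min = 40 h 34 min.

40.57 hours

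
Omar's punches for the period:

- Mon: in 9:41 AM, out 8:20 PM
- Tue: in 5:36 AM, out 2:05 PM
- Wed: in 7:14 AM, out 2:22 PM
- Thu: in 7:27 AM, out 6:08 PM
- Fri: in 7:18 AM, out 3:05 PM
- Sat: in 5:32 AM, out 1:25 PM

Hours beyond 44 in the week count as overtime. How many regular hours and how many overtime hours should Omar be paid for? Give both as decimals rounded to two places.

Regular 44.00 hours, overtime 8.62 hours

Mon: 9:41 AM–8:20 PM = 10 h 39 min
Tue: 5:36 AM–2:05 PM = 8 h 29 min
Wed: 7:14 AM–2:22 PM = 7 h 8 min
Thu: 7:27 AM–6:08 PM = 10 h 41 min
Fri: 7:18 AM–3:05 PM = 7 h 47 min
Sat: 5:32 AM–1:25 PM = 7 h 53 min
Total worked: 52 h 37 min = 52.62 h.
Threshold 44 h → overtime 8 h 37 min, regular 44 h 0 min.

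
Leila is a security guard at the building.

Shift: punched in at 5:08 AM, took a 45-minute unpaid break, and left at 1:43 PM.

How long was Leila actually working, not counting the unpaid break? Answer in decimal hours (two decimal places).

Shift: 5:08 AM–1:43 PM = 8 h 35 min; less 45 min break → 7 h 50 min

7.83 hours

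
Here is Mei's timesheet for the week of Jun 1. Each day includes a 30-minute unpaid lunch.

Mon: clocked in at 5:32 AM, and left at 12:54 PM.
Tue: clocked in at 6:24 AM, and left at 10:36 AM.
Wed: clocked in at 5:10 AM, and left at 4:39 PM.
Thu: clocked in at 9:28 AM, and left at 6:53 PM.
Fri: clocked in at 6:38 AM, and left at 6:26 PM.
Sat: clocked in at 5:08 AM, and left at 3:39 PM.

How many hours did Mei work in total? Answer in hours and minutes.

51 h 47 min

Mon: 5:32 AM–12:54 PM = 7 h 22 min; less 30 min break → 6 h 52 min
Tue: 6:24 AM–10:36 AM = 4 h 12 min; less 30 min break → 3 h 42 min
Wed: 5:10 AM–4:39 PM = 11 h 29 min; less 30 min break → 10 h 59 min
Thu: 9:28 AM–6:53 PM = 9 h 25 min; less 30 min break → 8 h 55 min
Fri: 6:38 AM–6:26 PM = 11 h 48 min; less 30 min break → 11 h 18 min
Sat: 5:08 AM–3:39 PM = 10 h 31 min; less 30 min break → 10 h 1 min
Total: 6 h 52 min + 3 h 42 min + 10 h 59 min + 8 h 55 min + 11 h 18 min + 10 h 1 min = 51 h 47 min.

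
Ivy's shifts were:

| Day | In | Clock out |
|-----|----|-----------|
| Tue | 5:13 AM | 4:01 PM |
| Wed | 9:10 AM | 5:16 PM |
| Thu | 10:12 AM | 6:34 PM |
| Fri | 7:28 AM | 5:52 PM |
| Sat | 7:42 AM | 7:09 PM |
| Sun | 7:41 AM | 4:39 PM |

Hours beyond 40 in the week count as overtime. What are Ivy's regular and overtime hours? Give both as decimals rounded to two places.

Tue: 5:13 AM–4:01 PM = 10 h 48 min
Wed: 9:10 AM–5:16 PM = 8 h 6 min
Thu: 10:12 AM–6:34 PM = 8 h 22 min
Fri: 7:28 AM–5:52 PM = 10 h 24 min
Sat: 7:42 AM–7:09 PM = 11 h 27 min
Sun: 7:41 AM–4:39 PM = 8 h 58 min
Total worked: 58 h 5 min = 58.08 h.
Threshold 40 h → overtime 18 h 5 min, regular 40 h 0 min.

Regular 40.00 hours, overtime 18.08 hours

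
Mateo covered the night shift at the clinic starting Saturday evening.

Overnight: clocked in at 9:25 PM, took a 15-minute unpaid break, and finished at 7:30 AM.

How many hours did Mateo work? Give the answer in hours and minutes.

9 h 50 min

Overnight: 9:25 PM → midnight = 2 h 35 min; midnight → 7:30 AM = 7 h 30 min; span 10 h 5 min; less 15 min break → 9 h 50 min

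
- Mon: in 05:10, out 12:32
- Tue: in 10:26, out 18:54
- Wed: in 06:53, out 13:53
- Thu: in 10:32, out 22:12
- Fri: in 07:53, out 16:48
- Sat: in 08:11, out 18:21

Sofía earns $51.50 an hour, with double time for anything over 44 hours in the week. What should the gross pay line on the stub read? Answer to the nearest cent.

Mon: 05:10–12:32 = 7 h 22 min
Tue: 10:26–18:54 = 8 h 28 min
Wed: 06:53–13:53 = 7 h 0 min
Thu: 10:32–22:12 = 11 h 40 min
Fri: 07:53–16:48 = 8 h 55 min
Sat: 08:11–18:21 = 10 h 10 min
Total worked: 53 h 35 min = 3215 min.
Regular 44 h 0 min = 2640 min at $51.50/h; overtime 9 h 35 min = 575 min at $103.00/h.
Pay = (2640 × $51.50 + 575 × $103.00) ÷ 60 = $3253.08.

$3253.08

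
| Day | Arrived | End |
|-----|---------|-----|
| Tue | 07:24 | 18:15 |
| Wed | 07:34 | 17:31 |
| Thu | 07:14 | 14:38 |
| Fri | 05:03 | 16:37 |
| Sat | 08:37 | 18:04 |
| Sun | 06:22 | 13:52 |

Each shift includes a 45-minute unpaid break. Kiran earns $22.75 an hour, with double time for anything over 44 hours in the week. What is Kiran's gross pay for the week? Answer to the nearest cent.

$1374.86

Tue: 07:24–18:15 = 10 h 51 min; less 45 min break → 10 h 6 min
Wed: 07:34–17:31 = 9 h 57 min; less 45 min break → 9 h 12 min
Thu: 07:14–14:38 = 7 h 24 min; less 45 min break → 6 h 39 min
Fri: 05:03–16:37 = 11 h 34 min; less 45 min break → 10 h 49 min
Sat: 08:37–18:04 = 9 h 27 min; less 45 min break → 8 h 42 min
Sun: 06:22–13:52 = 7 h 30 min; less 45 min break → 6 h 45 min
Total worked: 52 h 13 min = 3133 min.
Regular 44 h 0 min = 2640 min at $22.75/h; overtime 8 h 13 min = 493 min at $45.50/h.
Pay = (2640 × $22.75 + 493 × $45.50) ÷ 60 = $1374.86.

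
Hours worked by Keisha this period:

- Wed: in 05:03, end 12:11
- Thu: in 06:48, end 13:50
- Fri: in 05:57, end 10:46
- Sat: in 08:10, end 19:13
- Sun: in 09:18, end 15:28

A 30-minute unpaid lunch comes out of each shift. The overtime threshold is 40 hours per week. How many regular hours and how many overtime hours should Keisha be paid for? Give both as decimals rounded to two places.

Wed: 05:03–12:11 = 7 h 8 min; less 30 min break → 6 h 38 min
Thu: 06:48–13:50 = 7 h 2 min; less 30 min break → 6 h 32 min
Fri: 05:57–10:46 = 4 h 49 min; less 30 min break → 4 h 19 min
Sat: 08:10–19:13 = 11 h 3 min; less 30 min break → 10 h 33 min
Sun: 09:18–15:28 = 6 h 10 min; less 30 min break → 5 h 40 min
Total worked: 33 h 42 min = 33.70 h.
Threshold 40 h → overtime 0 h 0 min, regular 33 h 42 min.

Regular 33.70 hours, overtime 0.00 hours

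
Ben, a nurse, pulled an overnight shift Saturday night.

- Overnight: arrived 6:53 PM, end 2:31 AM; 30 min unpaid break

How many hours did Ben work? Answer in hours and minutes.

Overnight: 6:53 PM → midnight = 5 h 7 min; midnight → 2:31 AM = 2 h 31 min; span 7 h 38 min; less 30 min break → 7 h 8 min

7 h 8 min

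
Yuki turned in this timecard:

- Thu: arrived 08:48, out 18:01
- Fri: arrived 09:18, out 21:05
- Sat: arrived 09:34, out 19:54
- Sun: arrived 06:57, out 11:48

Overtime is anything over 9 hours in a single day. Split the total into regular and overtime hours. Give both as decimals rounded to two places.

Thu: 08:48–18:01 = 9 h 13 min
Fri: 09:18–21:05 = 11 h 47 min
Sat: 09:34–19:54 = 10 h 20 min
Sun: 06:57–11:48 = 4 h 51 min
Thu reg 9 h 0 min / OT 0 h 13 min; Fri reg 9 h 0 min / OT 2 h 47 min; Sat reg 9 h 0 min / OT 1 h 20 min; Sun reg 4 h 51 min / OT 0 h 0 min.
Totals: regular 31 h 51 min, overtime 4 h 20 min.

Regular 31.85 hours, overtime 4.33 hours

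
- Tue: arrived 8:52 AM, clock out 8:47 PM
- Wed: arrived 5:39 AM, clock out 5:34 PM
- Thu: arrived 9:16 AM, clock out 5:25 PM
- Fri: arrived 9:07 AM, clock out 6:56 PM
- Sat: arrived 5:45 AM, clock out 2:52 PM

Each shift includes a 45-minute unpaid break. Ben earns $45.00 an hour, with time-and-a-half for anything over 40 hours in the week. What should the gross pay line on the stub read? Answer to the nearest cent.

$2283.75

Tue: 8:52 AM–8:47 PM = 11 h 55 min; less 45 min break → 11 h 10 min
Wed: 5:39 AM–5:34 PM = 11 h 55 min; less 45 min break → 11 h 10 min
Thu: 9:16 AM–5:25 PM = 8 h 9 min; less 45 min break → 7 h 24 min
Fri: 9:07 AM–6:56 PM = 9 h 49 min; less 45 min break → 9 h 4 min
Sat: 5:45 AM–2:52 PM = 9 h 7 min; less 45 min break → 8 h 22 min
Total worked: 47 h 10 min = 2830 min.
Regular 40 h 0 min = 2400 min at $45.00/h; overtime 7 h 10 min = 430 min at $67.50/h.
Pay = (2400 × $45.00 + 430 × $67.50) ÷ 60 = $2283.75.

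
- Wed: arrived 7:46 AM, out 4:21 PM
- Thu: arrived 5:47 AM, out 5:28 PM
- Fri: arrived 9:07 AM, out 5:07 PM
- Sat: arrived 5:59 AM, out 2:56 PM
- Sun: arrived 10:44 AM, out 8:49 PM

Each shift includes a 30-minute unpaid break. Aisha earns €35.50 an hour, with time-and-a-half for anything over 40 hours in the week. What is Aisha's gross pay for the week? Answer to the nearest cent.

Wed: 7:46 AM–4:21 PM = 8 h 35 min; less 30 min break → 8 h 5 min
Thu: 5:47 AM–5:28 PM = 11 h 41 min; less 30 min break → 11 h 11 min
Fri: 9:07 AM–5:07 PM = 8 h 0 min; less 30 min break → 7 h 30 min
Sat: 5:59 AM–2:56 PM = 8 h 57 min; less 30 min break → 8 h 27 min
Sun: 10:44 AM–8:49 PM = 10 h 5 min; less 30 min break → 9 h 35 min
Total worked: 44 h 48 min = 2688 min.
Regular 40 h 0 min = 2400 min at €35.50/h; overtime 4 h 48 min = 288 min at €53.25/h.
Pay = (2400 × €35.50 + 288 × €53.25) ÷ 60 = €1675.60.

€1675.60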